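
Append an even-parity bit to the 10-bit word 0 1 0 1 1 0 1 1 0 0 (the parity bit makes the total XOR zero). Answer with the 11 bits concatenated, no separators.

01011011001

XOR of the 10 data bits: 0⊕1⊕0⊕1⊕1⊕0⊕1⊕1⊕0⊕0 = 1
Parity bit = 1 (so all 11 bits XOR to 0).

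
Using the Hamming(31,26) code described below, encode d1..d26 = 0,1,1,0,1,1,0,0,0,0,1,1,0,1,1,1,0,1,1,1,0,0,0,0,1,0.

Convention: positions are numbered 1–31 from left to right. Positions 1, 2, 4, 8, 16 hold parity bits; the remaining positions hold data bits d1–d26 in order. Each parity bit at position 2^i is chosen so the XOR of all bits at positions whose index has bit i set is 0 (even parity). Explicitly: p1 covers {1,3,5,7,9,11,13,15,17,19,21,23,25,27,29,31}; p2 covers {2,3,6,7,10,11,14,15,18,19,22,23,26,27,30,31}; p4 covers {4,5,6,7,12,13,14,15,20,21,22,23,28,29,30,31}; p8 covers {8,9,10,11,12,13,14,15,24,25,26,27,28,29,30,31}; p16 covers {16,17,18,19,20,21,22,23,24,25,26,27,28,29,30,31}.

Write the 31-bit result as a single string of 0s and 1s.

0001110011000010101110111000010

Place data at non-parity positions: p1 p2 0 p4 1 1 0 p8 1 1 0 0 0 0 1 p16 1 0 1 1 1 0 1 1 1 0 0 0 0 1 0
p1 (pos 1,3,5,7,9,11,13,15,17,19,21,23,25,27,29,31): XOR of data positions = 0⊕1⊕0⊕1⊕0⊕0⊕1⊕1⊕1⊕1⊕1⊕1⊕0⊕0⊕0 = 0
p2 (pos 2,3,6,7,10,11,14,15,18,19,22,23,26,27,30,31): XOR of data positions = 0⊕1⊕0⊕1⊕0⊕0⊕1⊕0⊕1⊕0⊕1⊕0⊕0⊕1⊕0 = 0
p4 (pos 4,5,6,7,12,13,14,15,20,21,22,23,28,29,30,31): XOR of data positions = 1⊕1⊕0⊕0⊕0⊕0⊕1⊕1⊕1⊕0⊕1⊕0⊕0⊕1⊕0 = 1
p8 (pos 8,9,10,11,12,13,14,15,24,25,26,27,28,29,30,31): XOR of data positions = 1⊕1⊕0⊕0⊕0⊕0⊕1⊕1⊕1⊕0⊕0⊕0⊕0⊕1⊕0 = 0
p16 (pos 16,17,18,19,20,21,22,23,24,25,26,27,28,29,30,31): XOR of data positions = 1⊕0⊕1⊕1⊕1⊕0⊕1⊕1⊕1⊕0⊕0⊕0⊕0⊕1⊕0 = 0
Codeword: 0001110011000010101110111000010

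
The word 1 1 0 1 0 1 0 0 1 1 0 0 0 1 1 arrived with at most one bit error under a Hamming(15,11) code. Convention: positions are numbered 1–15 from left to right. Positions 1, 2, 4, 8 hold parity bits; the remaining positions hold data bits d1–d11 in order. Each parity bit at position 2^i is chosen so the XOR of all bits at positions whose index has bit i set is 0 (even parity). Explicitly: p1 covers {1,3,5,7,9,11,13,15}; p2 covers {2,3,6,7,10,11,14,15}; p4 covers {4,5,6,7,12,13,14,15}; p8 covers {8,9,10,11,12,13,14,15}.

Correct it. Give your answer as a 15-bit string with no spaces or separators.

s1 (pos 1,3,5,7,9,11,13,15): 1⊕0⊕0⊕0⊕1⊕0⊕0⊕1 = 1
s2 (pos 2,3,6,7,10,11,14,15): 1⊕0⊕1⊕0⊕1⊕0⊕1⊕1 = 1
s4 (pos 4,5,6,7,12,13,14,15): 1⊕0⊕1⊕0⊕0⊕0⊕1⊕1 = 0
s8 (pos 8,9,10,11,12,13,14,15): 0⊕1⊕1⊕0⊕0⊕0⊕1⊕1 = 0
Syndrome s8…s1 = 0011 → error at position 3.
Flip position 3: 110101001100011 → 111101001100011

111101001100011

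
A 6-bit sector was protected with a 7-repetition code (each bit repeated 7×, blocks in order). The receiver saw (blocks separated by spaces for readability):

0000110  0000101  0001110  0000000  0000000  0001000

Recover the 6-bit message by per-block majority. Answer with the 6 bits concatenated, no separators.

Block 1 (0000110): 2 ones → 0
Block 2 (0000101): 2 ones → 0
Block 3 (0001110): 3 ones → 0
Block 4 (0000000): 0 ones → 0
Block 5 (0000000): 0 ones → 0
Block 6 (0001000): 1 one → 0

000000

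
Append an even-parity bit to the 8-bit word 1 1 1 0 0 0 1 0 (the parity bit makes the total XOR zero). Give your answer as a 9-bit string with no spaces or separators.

XOR of the 8 data bits: 1⊕1⊕1⊕0⊕0⊕0⊕1⊕0 = 0
Parity bit = 0 (so all 9 bits XOR to 0).

111000100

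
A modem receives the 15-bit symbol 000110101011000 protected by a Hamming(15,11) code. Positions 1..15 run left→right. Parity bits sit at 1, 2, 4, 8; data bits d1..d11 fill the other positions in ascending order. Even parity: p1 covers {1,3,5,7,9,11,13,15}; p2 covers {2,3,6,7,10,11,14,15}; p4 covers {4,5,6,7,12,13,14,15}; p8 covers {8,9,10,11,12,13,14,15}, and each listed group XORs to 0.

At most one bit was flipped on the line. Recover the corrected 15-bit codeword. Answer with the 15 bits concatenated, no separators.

000110111011000

s1 (pos 1,3,5,7,9,11,13,15): 0⊕0⊕1⊕1⊕1⊕1⊕0⊕0 = 0
s2 (pos 2,3,6,7,10,11,14,15): 0⊕0⊕0⊕1⊕0⊕1⊕0⊕0 = 0
s4 (pos 4,5,6,7,12,13,14,15): 1⊕1⊕0⊕1⊕1⊕0⊕0⊕0 = 0
s8 (pos 8,9,10,11,12,13,14,15): 0⊕1⊕0⊕1⊕1⊕0⊕0⊕0 = 1
Syndrome s8…s1 = 1000 → error at position 8.
Flip position 8: 000110101011000 → 000110111011000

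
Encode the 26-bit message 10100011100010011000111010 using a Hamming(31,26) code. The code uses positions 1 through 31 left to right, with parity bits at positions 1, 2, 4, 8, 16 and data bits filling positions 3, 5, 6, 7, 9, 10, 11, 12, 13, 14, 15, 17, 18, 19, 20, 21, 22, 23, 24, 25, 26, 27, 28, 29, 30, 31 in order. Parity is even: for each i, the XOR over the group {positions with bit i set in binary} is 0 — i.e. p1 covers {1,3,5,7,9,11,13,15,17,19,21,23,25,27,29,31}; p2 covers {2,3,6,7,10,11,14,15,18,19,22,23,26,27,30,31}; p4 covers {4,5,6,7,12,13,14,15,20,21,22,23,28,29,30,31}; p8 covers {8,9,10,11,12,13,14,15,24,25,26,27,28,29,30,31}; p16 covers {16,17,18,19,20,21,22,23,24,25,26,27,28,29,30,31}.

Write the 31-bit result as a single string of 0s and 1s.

Place data at non-parity positions: p1 p2 1 p4 0 1 0 p8 0 0 1 1 1 0 0 p16 0 1 0 0 1 1 0 0 0 1 1 1 0 1 0
p1 (pos 1,3,5,7,9,11,13,15,17,19,21,23,25,27,29,31): XOR of data positions = 1⊕0⊕0⊕0⊕1⊕1⊕0⊕0⊕0⊕1⊕0⊕0⊕1⊕0⊕0 = 1
p2 (pos 2,3,6,7,10,11,14,15,18,19,22,23,26,27,30,31): XOR of data positions = 1⊕1⊕0⊕0⊕1⊕0⊕0⊕1⊕0⊕1⊕0⊕1⊕1⊕1⊕0 = 0
p4 (pos 4,5,6,7,12,13,14,15,20,21,22,23,28,29,30,31): XOR of data positions = 0⊕1⊕0⊕1⊕1⊕0⊕0⊕0⊕1⊕1⊕0⊕1⊕0⊕1⊕0 = 1
p8 (pos 8,9,10,11,12,13,14,15,24,25,26,27,28,29,30,31): XOR of data positions = 0⊕0⊕1⊕1⊕1⊕0⊕0⊕0⊕0⊕1⊕1⊕1⊕0⊕1⊕0 = 1
p16 (pos 16,17,18,19,20,21,22,23,24,25,26,27,28,29,30,31): XOR of data positions = 0⊕1⊕0⊕0⊕1⊕1⊕0⊕0⊕0⊕1⊕1⊕1⊕0⊕1⊕0 = 1
Codeword: 1011010100111001010011000111010

1011010100111001010011000111010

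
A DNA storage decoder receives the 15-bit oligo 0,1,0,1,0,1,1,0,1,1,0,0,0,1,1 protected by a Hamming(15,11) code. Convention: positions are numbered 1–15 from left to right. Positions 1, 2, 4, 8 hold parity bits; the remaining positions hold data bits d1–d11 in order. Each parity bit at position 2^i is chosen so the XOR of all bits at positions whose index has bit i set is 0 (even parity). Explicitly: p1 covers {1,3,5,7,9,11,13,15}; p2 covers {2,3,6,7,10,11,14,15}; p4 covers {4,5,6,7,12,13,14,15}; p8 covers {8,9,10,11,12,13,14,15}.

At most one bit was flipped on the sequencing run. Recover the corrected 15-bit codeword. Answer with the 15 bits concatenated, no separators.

s1 (pos 1,3,5,7,9,11,13,15): 0⊕0⊕0⊕1⊕1⊕0⊕0⊕1 = 1
s2 (pos 2,3,6,7,10,11,14,15): 1⊕0⊕1⊕1⊕1⊕0⊕1⊕1 = 0
s4 (pos 4,5,6,7,12,13,14,15): 1⊕0⊕1⊕1⊕0⊕0⊕1⊕1 = 1
s8 (pos 8,9,10,11,12,13,14,15): 0⊕1⊕1⊕0⊕0⊕0⊕1⊕1 = 0
Syndrome s8…s1 = 0101 → error at position 5.
Flip position 5: 010101101100011 → 010111101100011

010111101100011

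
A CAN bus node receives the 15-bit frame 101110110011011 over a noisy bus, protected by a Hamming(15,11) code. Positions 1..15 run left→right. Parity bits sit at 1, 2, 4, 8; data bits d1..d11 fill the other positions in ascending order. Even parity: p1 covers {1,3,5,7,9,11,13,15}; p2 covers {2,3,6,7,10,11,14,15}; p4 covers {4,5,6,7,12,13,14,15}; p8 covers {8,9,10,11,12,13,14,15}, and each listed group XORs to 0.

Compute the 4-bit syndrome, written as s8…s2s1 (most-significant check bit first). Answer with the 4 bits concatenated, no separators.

1010

s1 (pos 1,3,5,7,9,11,13,15): 1⊕1⊕1⊕1⊕0⊕1⊕0⊕1 = 0
s2 (pos 2,3,6,7,10,11,14,15): 0⊕1⊕0⊕1⊕0⊕1⊕1⊕1 = 1
s4 (pos 4,5,6,7,12,13,14,15): 1⊕1⊕0⊕1⊕1⊕0⊕1⊕1 = 0
s8 (pos 8,9,10,11,12,13,14,15): 1⊕0⊕0⊕1⊕1⊕0⊕1⊕1 = 1
Syndrome s8…s1 = 1010 → error at position 10.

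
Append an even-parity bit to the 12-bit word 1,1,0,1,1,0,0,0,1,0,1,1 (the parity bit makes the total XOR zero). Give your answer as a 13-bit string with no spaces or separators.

XOR of the 12 data bits: 1⊕1⊕0⊕1⊕1⊕0⊕0⊕0⊕1⊕0⊕1⊕1 = 1
Parity bit = 1 (so all 13 bits XOR to 0).

1101100010111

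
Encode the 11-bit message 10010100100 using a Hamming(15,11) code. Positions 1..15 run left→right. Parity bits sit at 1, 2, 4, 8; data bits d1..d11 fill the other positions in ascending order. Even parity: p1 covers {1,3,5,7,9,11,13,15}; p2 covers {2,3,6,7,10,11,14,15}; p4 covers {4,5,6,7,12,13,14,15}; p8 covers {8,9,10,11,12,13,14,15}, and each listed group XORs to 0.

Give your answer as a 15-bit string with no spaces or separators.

111000100100100

Place data at non-parity positions: p1 p2 1 p4 0 0 1 p8 0 1 0 0 1 0 0
p1 (pos 1,3,5,7,9,11,13,15): XOR of data positions = 1⊕0⊕1⊕0⊕0⊕1⊕0 = 1
p2 (pos 2,3,6,7,10,11,14,15): XOR of data positions = 1⊕0⊕1⊕1⊕0⊕0⊕0 = 1
p4 (pos 4,5,6,7,12,13,14,15): XOR of data positions = 0⊕0⊕1⊕0⊕1⊕0⊕0 = 0
p8 (pos 8,9,10,11,12,13,14,15): XOR of data positions = 0⊕1⊕0⊕0⊕1⊕0⊕0 = 0
Codeword: 111000100100100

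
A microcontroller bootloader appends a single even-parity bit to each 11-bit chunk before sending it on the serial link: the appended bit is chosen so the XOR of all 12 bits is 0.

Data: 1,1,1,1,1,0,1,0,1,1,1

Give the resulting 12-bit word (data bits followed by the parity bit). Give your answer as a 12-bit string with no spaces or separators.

111110101111

XOR of the 11 data bits: 1⊕1⊕1⊕1⊕1⊕0⊕1⊕0⊕1⊕1⊕1 = 1
Parity bit = 1 (so all 12 bits XOR to 0).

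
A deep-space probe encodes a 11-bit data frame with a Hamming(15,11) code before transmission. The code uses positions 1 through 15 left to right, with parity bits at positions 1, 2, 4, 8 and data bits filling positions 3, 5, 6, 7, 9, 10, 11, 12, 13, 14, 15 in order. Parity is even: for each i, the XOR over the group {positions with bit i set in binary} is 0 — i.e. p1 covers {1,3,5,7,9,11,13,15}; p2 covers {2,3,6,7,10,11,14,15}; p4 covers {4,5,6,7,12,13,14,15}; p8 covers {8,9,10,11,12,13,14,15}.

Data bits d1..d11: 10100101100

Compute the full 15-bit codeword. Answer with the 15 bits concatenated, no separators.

011101010101100

Place data at non-parity positions: p1 p2 1 p4 0 1 0 p8 0 1 0 1 1 0 0
p1 (pos 1,3,5,7,9,11,13,15): XOR of data positions = 1⊕0⊕0⊕0⊕0⊕1⊕0 = 0
p2 (pos 2,3,6,7,10,11,14,15): XOR of data positions = 1⊕1⊕0⊕1⊕0⊕0⊕0 = 1
p4 (pos 4,5,6,7,12,13,14,15): XOR of data positions = 0⊕1⊕0⊕1⊕1⊕0⊕0 = 1
p8 (pos 8,9,10,11,12,13,14,15): XOR of data positions = 0⊕1⊕0⊕1⊕1⊕0⊕0 = 1
Codeword: 011101010101100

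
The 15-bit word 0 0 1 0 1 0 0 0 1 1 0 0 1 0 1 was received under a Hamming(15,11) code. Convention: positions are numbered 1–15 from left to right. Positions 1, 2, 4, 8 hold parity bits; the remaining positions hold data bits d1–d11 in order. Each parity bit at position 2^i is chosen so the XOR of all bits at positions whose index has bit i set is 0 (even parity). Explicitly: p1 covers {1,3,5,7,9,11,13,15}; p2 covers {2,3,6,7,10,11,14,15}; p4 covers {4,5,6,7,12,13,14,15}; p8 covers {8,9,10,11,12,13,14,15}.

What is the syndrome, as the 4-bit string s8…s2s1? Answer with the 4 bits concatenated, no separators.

s1 (pos 1,3,5,7,9,11,13,15): 0⊕1⊕1⊕0⊕1⊕0⊕1⊕1 = 1
s2 (pos 2,3,6,7,10,11,14,15): 0⊕1⊕0⊕0⊕1⊕0⊕0⊕1 = 1
s4 (pos 4,5,6,7,12,13,14,15): 0⊕1⊕0⊕0⊕0⊕1⊕0⊕1 = 1
s8 (pos 8,9,10,11,12,13,14,15): 0⊕1⊕1⊕0⊕0⊕1⊕0⊕1 = 0
Syndrome s8…s1 = 0111 → error at position 7.

0111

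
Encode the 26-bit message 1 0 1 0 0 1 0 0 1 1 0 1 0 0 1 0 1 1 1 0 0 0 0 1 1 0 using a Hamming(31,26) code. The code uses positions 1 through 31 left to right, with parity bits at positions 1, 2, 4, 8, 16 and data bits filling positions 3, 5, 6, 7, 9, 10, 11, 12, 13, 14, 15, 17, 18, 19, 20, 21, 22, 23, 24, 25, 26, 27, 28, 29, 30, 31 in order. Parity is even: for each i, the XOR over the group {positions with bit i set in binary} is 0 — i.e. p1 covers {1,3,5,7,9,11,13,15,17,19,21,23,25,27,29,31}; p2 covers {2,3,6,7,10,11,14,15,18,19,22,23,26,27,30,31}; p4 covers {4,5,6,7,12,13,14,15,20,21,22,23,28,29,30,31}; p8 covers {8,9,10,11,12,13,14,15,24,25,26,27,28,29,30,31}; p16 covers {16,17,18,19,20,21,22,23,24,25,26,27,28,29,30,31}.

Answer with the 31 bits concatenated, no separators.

1110010001001101100101110000110

Place data at non-parity positions: p1 p2 1 p4 0 1 0 p8 0 1 0 0 1 1 0 p16 1 0 0 1 0 1 1 1 0 0 0 0 1 1 0
p1 (pos 1,3,5,7,9,11,13,15,17,19,21,23,25,27,29,31): XOR of data positions = 1⊕0⊕0⊕0⊕0⊕1⊕0⊕1⊕0⊕0⊕1⊕0⊕0⊕1⊕0 = 1
p2 (pos 2,3,6,7,10,11,14,15,18,19,22,23,26,27,30,31): XOR of data positions = 1⊕1⊕0⊕1⊕0⊕1⊕0⊕0⊕0⊕1⊕1⊕0⊕0⊕1⊕0 = 1
p4 (pos 4,5,6,7,12,13,14,15,20,21,22,23,28,29,30,31): XOR of data positions = 0⊕1⊕0⊕0⊕1⊕1⊕0⊕1⊕0⊕1⊕1⊕0⊕1⊕1⊕0 = 0
p8 (pos 8,9,10,11,12,13,14,15,24,25,26,27,28,29,30,31): XOR of data positions = 0⊕1⊕0⊕0⊕1⊕1⊕0⊕1⊕0⊕0⊕0⊕0⊕1⊕1⊕0 = 0
p16 (pos 16,17,18,19,20,21,22,23,24,25,26,27,28,29,30,31): XOR of data positions = 1⊕0⊕0⊕1⊕0⊕1⊕1⊕1⊕0⊕0⊕0⊕0⊕1⊕1⊕0 = 1
Codeword: 1110010001001101100101110000110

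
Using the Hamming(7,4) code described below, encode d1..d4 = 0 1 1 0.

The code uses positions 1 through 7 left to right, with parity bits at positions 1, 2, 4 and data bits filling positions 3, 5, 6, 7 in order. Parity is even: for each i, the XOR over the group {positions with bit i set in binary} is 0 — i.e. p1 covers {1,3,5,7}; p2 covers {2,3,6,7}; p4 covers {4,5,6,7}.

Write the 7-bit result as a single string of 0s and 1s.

Place data at non-parity positions: p1 p2 0 p4 1 1 0
p1 (pos 1,3,5,7): XOR of data positions = 0⊕1⊕0 = 1
p2 (pos 2,3,6,7): XOR of data positions = 0⊕1⊕0 = 1
p4 (pos 4,5,6,7): XOR of data positions = 1⊕1⊕0 = 0
Codeword: 1100110

1100110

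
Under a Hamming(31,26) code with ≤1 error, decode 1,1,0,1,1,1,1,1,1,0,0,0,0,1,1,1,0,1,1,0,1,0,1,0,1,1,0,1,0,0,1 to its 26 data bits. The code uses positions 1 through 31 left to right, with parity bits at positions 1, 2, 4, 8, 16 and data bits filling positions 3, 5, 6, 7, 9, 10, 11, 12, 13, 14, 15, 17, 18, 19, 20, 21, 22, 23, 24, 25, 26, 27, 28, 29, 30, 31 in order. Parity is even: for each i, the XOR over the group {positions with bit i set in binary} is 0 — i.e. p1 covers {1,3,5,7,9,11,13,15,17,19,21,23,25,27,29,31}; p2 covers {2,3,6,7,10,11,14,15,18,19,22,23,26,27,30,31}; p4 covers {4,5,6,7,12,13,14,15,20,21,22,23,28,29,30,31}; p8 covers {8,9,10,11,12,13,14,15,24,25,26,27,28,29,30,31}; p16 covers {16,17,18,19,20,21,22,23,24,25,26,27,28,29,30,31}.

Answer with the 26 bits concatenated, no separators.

01111000011011010101101001

s1 (pos 1,3,5,7,9,11,13,15,17,19,21,23,25,27,29,31): 1⊕0⊕1⊕1⊕1⊕0⊕0⊕1⊕0⊕1⊕1⊕1⊕1⊕0⊕0⊕1 = 0
s2 (pos 2,3,6,7,10,11,14,15,18,19,22,23,26,27,30,31): 1⊕0⊕1⊕1⊕0⊕0⊕1⊕1⊕1⊕1⊕0⊕1⊕1⊕0⊕0⊕1 = 0
s4 (pos 4,5,6,7,12,13,14,15,20,21,22,23,28,29,30,31): 1⊕1⊕1⊕1⊕0⊕0⊕1⊕1⊕0⊕1⊕0⊕1⊕1⊕0⊕0⊕1 = 0
s8 (pos 8,9,10,11,12,13,14,15,24,25,26,27,28,29,30,31): 1⊕1⊕0⊕0⊕0⊕0⊕1⊕1⊕0⊕1⊕1⊕0⊕1⊕0⊕0⊕1 = 0
s16 (pos 16,17,18,19,20,21,22,23,24,25,26,27,28,29,30,31): 1⊕0⊕1⊕1⊕0⊕1⊕0⊕1⊕0⊕1⊕1⊕0⊕1⊕0⊕0⊕1 = 1
Syndrome s16…s1 = 10000 → error at position 16.
Flip position 16: 1101111110000111011010101101001 → 1101111110000110011010101101001
Read data bits from positions 3,5,6,7,9,10,11,12,13,14,15,17,18,19,20,21,22,23,24,25,26,27,28,29,30,31: 01111000011011010101101001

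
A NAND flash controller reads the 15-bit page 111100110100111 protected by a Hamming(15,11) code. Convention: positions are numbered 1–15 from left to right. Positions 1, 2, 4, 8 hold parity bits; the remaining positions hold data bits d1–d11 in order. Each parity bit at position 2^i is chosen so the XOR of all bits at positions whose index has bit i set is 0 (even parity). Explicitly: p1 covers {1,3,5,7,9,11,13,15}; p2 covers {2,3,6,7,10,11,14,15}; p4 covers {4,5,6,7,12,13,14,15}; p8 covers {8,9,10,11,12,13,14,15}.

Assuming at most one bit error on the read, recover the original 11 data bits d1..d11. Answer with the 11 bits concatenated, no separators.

s1 (pos 1,3,5,7,9,11,13,15): 1⊕1⊕0⊕1⊕0⊕0⊕1⊕1 = 1
s2 (pos 2,3,6,7,10,11,14,15): 1⊕1⊕0⊕1⊕1⊕0⊕1⊕1 = 0
s4 (pos 4,5,6,7,12,13,14,15): 1⊕0⊕0⊕1⊕0⊕1⊕1⊕1 = 1
s8 (pos 8,9,10,11,12,13,14,15): 1⊕0⊕1⊕0⊕0⊕1⊕1⊕1 = 1
Syndrome s8…s1 = 1101 → error at position 13.
Flip position 13: 111100110100111 → 111100110100011
Read data bits from positions 3,5,6,7,9,10,11,12,13,14,15: 10010100011

10010100011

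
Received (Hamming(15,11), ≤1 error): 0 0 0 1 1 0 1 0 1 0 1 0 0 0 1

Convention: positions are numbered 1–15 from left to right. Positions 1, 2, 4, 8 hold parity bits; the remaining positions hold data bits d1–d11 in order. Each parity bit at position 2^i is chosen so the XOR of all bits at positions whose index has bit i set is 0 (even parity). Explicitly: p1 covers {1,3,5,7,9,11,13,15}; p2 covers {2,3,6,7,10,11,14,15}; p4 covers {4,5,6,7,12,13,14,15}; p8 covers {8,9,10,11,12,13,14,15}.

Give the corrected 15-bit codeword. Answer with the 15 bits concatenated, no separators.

000110101000001

s1 (pos 1,3,5,7,9,11,13,15): 0⊕0⊕1⊕1⊕1⊕1⊕0⊕1 = 1
s2 (pos 2,3,6,7,10,11,14,15): 0⊕0⊕0⊕1⊕0⊕1⊕0⊕1 = 1
s4 (pos 4,5,6,7,12,13,14,15): 1⊕1⊕0⊕1⊕0⊕0⊕0⊕1 = 0
s8 (pos 8,9,10,11,12,13,14,15): 0⊕1⊕0⊕1⊕0⊕0⊕0⊕1 = 1
Syndrome s8…s1 = 1011 → error at position 11.
Flip position 11: 000110101010001 → 000110101000001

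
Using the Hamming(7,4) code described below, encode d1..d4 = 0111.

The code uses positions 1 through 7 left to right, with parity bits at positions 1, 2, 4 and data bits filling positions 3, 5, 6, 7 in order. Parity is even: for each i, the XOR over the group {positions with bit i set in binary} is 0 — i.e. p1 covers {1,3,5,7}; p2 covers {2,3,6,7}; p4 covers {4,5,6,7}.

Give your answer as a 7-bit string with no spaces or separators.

Place data at non-parity positions: p1 p2 0 p4 1 1 1
p1 (pos 1,3,5,7): XOR of data positions = 0⊕1⊕1 = 0
p2 (pos 2,3,6,7): XOR of data positions = 0⊕1⊕1 = 0
p4 (pos 4,5,6,7): XOR of data positions = 1⊕1⊕1 = 1
Codeword: 0001111

0001111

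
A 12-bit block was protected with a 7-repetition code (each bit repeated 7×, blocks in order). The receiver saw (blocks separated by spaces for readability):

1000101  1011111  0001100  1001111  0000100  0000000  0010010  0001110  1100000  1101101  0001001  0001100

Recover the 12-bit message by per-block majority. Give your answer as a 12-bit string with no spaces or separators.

Block 1 (1000101): 3 ones → 0
Block 2 (1011111): 6 ones → 1
Block 3 (0001100): 2 ones → 0
Block 4 (1001111): 5 ones → 1
Block 5 (0000100): 1 one → 0
Block 6 (0000000): 0 ones → 0
Block 7 (0010010): 2 ones → 0
Block 8 (0001110): 3 ones → 0
Block 9 (1100000): 2 ones → 0
Block 10 (1101101): 5 ones → 1
Block 11 (0001001): 2 ones → 0
Block 12 (0001100): 2 ones → 0

010100000100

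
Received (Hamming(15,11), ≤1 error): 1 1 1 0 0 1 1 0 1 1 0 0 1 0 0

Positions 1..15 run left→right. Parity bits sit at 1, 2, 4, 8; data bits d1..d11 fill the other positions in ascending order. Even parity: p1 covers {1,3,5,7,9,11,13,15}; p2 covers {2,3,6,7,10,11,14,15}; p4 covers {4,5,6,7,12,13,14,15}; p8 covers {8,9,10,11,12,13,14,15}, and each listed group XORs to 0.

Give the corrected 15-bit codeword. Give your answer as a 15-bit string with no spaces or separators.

111001101100101

s1 (pos 1,3,5,7,9,11,13,15): 1⊕1⊕0⊕1⊕1⊕0⊕1⊕0 = 1
s2 (pos 2,3,6,7,10,11,14,15): 1⊕1⊕1⊕1⊕1⊕0⊕0⊕0 = 1
s4 (pos 4,5,6,7,12,13,14,15): 0⊕0⊕1⊕1⊕0⊕1⊕0⊕0 = 1
s8 (pos 8,9,10,11,12,13,14,15): 0⊕1⊕1⊕0⊕0⊕1⊕0⊕0 = 1
Syndrome s8…s1 = 1111 → error at position 15.
Flip position 15: 111001101100100 → 111001101100101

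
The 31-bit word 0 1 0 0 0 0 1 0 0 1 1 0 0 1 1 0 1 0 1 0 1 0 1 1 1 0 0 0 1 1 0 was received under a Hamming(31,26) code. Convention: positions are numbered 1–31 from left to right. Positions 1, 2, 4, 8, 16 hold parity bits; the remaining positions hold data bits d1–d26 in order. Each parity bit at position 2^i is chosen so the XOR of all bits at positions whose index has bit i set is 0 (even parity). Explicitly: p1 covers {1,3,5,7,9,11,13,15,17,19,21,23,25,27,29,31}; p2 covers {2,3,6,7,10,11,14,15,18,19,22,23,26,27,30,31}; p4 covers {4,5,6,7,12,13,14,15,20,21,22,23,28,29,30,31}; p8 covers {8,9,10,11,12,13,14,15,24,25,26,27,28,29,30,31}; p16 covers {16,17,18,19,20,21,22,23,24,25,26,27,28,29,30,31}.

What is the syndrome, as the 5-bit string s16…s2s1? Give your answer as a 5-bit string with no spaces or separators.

s1 (pos 1,3,5,7,9,11,13,15,17,19,21,23,25,27,29,31): 0⊕0⊕0⊕1⊕0⊕1⊕0⊕1⊕1⊕1⊕1⊕1⊕1⊕0⊕1⊕0 = 1
s2 (pos 2,3,6,7,10,11,14,15,18,19,22,23,26,27,30,31): 1⊕0⊕0⊕1⊕1⊕1⊕1⊕1⊕0⊕1⊕0⊕1⊕0⊕0⊕1⊕0 = 1
s4 (pos 4,5,6,7,12,13,14,15,20,21,22,23,28,29,30,31): 0⊕0⊕0⊕1⊕0⊕0⊕1⊕1⊕0⊕1⊕0⊕1⊕0⊕1⊕1⊕0 = 1
s8 (pos 8,9,10,11,12,13,14,15,24,25,26,27,28,29,30,31): 0⊕0⊕1⊕1⊕0⊕0⊕1⊕1⊕1⊕1⊕0⊕0⊕0⊕1⊕1⊕0 = 0
s16 (pos 16,17,18,19,20,21,22,23,24,25,26,27,28,29,30,31): 0⊕1⊕0⊕1⊕0⊕1⊕0⊕1⊕1⊕1⊕0⊕0⊕0⊕1⊕1⊕0 = 0
Syndrome s16…s1 = 00111 → error at position 7.

00111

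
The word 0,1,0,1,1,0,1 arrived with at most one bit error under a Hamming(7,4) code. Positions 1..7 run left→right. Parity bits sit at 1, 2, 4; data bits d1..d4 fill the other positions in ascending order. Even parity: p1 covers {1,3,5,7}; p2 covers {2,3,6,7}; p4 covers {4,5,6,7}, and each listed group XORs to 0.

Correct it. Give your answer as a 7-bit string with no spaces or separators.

s1 (pos 1,3,5,7): 0⊕0⊕1⊕1 = 0
s2 (pos 2,3,6,7): 1⊕0⊕0⊕1 = 0
s4 (pos 4,5,6,7): 1⊕1⊕0⊕1 = 1
Syndrome s4…s1 = 100 → error at position 4.
Flip position 4: 0101101 → 0100101

0100101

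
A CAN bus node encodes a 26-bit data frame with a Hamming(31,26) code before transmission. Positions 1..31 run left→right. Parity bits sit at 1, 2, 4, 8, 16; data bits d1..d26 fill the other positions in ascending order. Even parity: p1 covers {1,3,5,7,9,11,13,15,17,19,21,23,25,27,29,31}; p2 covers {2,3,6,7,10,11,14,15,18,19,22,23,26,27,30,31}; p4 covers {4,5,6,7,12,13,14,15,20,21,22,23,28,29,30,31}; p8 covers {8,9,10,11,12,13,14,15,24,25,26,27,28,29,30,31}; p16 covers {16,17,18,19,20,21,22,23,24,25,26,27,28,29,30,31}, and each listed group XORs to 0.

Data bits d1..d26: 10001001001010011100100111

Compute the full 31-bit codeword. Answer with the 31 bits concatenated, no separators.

1010000110010010010011100100111

Place data at non-parity positions: p1 p2 1 p4 0 0 0 p8 1 0 0 1 0 0 1 p16 0 1 0 0 1 1 1 0 0 1 0 0 1 1 1
p1 (pos 1,3,5,7,9,11,13,15,17,19,21,23,25,27,29,31): XOR of data positions = 1⊕0⊕0⊕1⊕0⊕0⊕1⊕0⊕0⊕1⊕1⊕0⊕0⊕1⊕1 = 1
p2 (pos 2,3,6,7,10,11,14,15,18,19,22,23,26,27,30,31): XOR of data positions = 1⊕0⊕0⊕0⊕0⊕0⊕1⊕1⊕0⊕1⊕1⊕1⊕0⊕1⊕1 = 0
p4 (pos 4,5,6,7,12,13,14,15,20,21,22,23,28,29,30,31): XOR of data positions = 0⊕0⊕0⊕1⊕0⊕0⊕1⊕0⊕1⊕1⊕1⊕0⊕1⊕1⊕1 = 0
p8 (pos 8,9,10,11,12,13,14,15,24,25,26,27,28,29,30,31): XOR of data positions = 1⊕0⊕0⊕1⊕0⊕0⊕1⊕0⊕0⊕1⊕0⊕0⊕1⊕1⊕1 = 1
p16 (pos 16,17,18,19,20,21,22,23,24,25,26,27,28,29,30,31): XOR of data positions = 0⊕1⊕0⊕0⊕1⊕1⊕1⊕0⊕0⊕1⊕0⊕0⊕1⊕1⊕1 = 0
Codeword: 1010000110010010010011100100111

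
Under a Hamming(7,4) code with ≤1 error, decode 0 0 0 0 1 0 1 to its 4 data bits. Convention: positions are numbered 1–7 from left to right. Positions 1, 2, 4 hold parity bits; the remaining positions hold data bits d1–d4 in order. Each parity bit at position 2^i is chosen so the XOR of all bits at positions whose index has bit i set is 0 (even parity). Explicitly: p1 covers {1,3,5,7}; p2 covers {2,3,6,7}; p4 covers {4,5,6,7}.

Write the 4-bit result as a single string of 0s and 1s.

s1 (pos 1,3,5,7): 0⊕0⊕1⊕1 = 0
s2 (pos 2,3,6,7): 0⊕0⊕0⊕1 = 1
s4 (pos 4,5,6,7): 0⊕1⊕0⊕1 = 0
Syndrome s4…s1 = 010 → error at position 2.
Flip position 2: 0000101 → 0100101
Read data bits from positions 3,5,6,7: 0101

0101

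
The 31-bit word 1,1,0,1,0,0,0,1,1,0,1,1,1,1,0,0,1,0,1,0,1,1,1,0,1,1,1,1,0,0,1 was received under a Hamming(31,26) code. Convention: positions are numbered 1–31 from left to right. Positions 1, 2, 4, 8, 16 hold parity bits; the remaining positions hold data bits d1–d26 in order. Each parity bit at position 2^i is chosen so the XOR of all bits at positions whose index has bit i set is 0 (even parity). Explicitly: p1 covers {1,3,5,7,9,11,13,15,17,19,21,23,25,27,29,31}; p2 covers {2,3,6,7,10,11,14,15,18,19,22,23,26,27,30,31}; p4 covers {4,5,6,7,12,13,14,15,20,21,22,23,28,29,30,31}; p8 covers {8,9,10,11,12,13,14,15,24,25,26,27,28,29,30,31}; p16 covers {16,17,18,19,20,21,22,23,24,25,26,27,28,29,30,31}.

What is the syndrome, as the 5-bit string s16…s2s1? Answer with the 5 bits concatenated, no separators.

s1 (pos 1,3,5,7,9,11,13,15,17,19,21,23,25,27,29,31): 1⊕0⊕0⊕0⊕1⊕1⊕1⊕0⊕1⊕1⊕1⊕1⊕1⊕1⊕0⊕1 = 1
s2 (pos 2,3,6,7,10,11,14,15,18,19,22,23,26,27,30,31): 1⊕0⊕0⊕0⊕0⊕1⊕1⊕0⊕0⊕1⊕1⊕1⊕1⊕1⊕0⊕1 = 1
s4 (pos 4,5,6,7,12,13,14,15,20,21,22,23,28,29,30,31): 1⊕0⊕0⊕0⊕1⊕1⊕1⊕0⊕0⊕1⊕1⊕1⊕1⊕0⊕0⊕1 = 1
s8 (pos 8,9,10,11,12,13,14,15,24,25,26,27,28,29,30,31): 1⊕1⊕0⊕1⊕1⊕1⊕1⊕0⊕0⊕1⊕1⊕1⊕1⊕0⊕0⊕1 = 1
s16 (pos 16,17,18,19,20,21,22,23,24,25,26,27,28,29,30,31): 0⊕1⊕0⊕1⊕0⊕1⊕1⊕1⊕0⊕1⊕1⊕1⊕1⊕0⊕0⊕1 = 0
Syndrome s16…s1 = 01111 → error at position 15.

01111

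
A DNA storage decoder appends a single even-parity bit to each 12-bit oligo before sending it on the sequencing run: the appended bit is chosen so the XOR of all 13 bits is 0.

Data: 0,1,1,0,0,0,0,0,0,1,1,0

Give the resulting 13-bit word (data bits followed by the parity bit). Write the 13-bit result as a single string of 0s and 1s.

XOR of the 12 data bits: 0⊕1⊕1⊕0⊕0⊕0⊕0⊕0⊕0⊕1⊕1⊕0 = 0
Parity bit = 0 (so all 13 bits XOR to 0).

0110000001100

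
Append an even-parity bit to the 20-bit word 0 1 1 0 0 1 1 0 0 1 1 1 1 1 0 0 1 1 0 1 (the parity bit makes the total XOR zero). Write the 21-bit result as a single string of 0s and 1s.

011001100111110011010

XOR of the 20 data bits: 0⊕1⊕1⊕0⊕0⊕1⊕1⊕0⊕0⊕1⊕1⊕1⊕1⊕1⊕0⊕0⊕1⊕1⊕0⊕1 = 0
Parity bit = 0 (so all 21 bits XOR to 0).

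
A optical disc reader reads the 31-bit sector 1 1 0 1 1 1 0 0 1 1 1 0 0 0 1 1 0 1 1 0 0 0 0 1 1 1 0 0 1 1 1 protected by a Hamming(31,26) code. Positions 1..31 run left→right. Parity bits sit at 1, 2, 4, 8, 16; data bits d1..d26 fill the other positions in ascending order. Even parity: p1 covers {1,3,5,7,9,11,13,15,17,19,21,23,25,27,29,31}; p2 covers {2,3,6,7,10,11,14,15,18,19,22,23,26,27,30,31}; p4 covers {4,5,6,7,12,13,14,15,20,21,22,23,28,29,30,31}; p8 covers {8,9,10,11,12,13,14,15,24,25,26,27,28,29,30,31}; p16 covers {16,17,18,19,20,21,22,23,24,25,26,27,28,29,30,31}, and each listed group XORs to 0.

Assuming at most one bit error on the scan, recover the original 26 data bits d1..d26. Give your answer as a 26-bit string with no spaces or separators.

s1 (pos 1,3,5,7,9,11,13,15,17,19,21,23,25,27,29,31): 1⊕0⊕1⊕0⊕1⊕1⊕0⊕1⊕0⊕1⊕0⊕0⊕1⊕0⊕1⊕1 = 1
s2 (pos 2,3,6,7,10,11,14,15,18,19,22,23,26,27,30,31): 1⊕0⊕1⊕0⊕1⊕1⊕0⊕1⊕1⊕1⊕0⊕0⊕1⊕0⊕1⊕1 = 0
s4 (pos 4,5,6,7,12,13,14,15,20,21,22,23,28,29,30,31): 1⊕1⊕1⊕0⊕0⊕0⊕0⊕1⊕0⊕0⊕0⊕0⊕0⊕1⊕1⊕1 = 1
s8 (pos 8,9,10,11,12,13,14,15,24,25,26,27,28,29,30,31): 0⊕1⊕1⊕1⊕0⊕0⊕0⊕1⊕1⊕1⊕1⊕0⊕0⊕1⊕1⊕1 = 0
s16 (pos 16,17,18,19,20,21,22,23,24,25,26,27,28,29,30,31): 1⊕0⊕1⊕1⊕0⊕0⊕0⊕0⊕1⊕1⊕1⊕0⊕0⊕1⊕1⊕1 = 1
Syndrome s16…s1 = 10101 → error at position 21.
Flip position 21: 1101110011100011011000011100111 → 1101110011100011011010011100111
Read data bits from positions 3,5,6,7,9,10,11,12,13,14,15,17,18,19,20,21,22,23,24,25,26,27,28,29,30,31: 01101110001011010011100111

01101110001011010011100111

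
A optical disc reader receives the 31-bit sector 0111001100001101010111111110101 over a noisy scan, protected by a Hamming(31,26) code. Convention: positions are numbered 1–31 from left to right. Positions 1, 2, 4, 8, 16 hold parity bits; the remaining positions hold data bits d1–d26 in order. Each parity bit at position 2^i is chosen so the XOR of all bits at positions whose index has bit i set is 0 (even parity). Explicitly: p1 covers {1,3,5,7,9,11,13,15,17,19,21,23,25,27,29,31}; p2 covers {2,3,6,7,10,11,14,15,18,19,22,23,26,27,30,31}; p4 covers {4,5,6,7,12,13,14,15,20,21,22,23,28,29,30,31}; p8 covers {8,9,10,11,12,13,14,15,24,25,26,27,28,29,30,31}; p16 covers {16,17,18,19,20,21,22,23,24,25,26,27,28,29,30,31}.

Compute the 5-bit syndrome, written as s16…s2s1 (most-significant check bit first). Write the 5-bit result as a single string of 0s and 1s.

s1 (pos 1,3,5,7,9,11,13,15,17,19,21,23,25,27,29,31): 0⊕1⊕0⊕1⊕0⊕0⊕1⊕0⊕0⊕0⊕1⊕1⊕1⊕1⊕1⊕1 = 1
s2 (pos 2,3,6,7,10,11,14,15,18,19,22,23,26,27,30,31): 1⊕1⊕0⊕1⊕0⊕0⊕1⊕0⊕1⊕0⊕1⊕1⊕1⊕1⊕0⊕1 = 0
s4 (pos 4,5,6,7,12,13,14,15,20,21,22,23,28,29,30,31): 1⊕0⊕0⊕1⊕0⊕1⊕1⊕0⊕1⊕1⊕1⊕1⊕0⊕1⊕0⊕1 = 0
s8 (pos 8,9,10,11,12,13,14,15,24,25,26,27,28,29,30,31): 1⊕0⊕0⊕0⊕0⊕1⊕1⊕0⊕1⊕1⊕1⊕1⊕0⊕1⊕0⊕1 = 1
s16 (pos 16,17,18,19,20,21,22,23,24,25,26,27,28,29,30,31): 1⊕0⊕1⊕0⊕1⊕1⊕1⊕1⊕1⊕1⊕1⊕1⊕0⊕1⊕0⊕1 = 0
Syndrome s16…s1 = 01001 → error at position 9.

01001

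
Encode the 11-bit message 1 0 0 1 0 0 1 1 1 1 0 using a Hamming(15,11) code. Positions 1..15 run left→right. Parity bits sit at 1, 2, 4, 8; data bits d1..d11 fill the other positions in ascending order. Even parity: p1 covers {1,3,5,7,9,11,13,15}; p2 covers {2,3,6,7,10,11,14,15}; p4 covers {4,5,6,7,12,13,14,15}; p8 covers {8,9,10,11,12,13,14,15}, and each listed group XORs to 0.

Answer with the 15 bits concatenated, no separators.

Place data at non-parity positions: p1 p2 1 p4 0 0 1 p8 0 0 1 1 1 1 0
p1 (pos 1,3,5,7,9,11,13,15): XOR of data positions = 1⊕0⊕1⊕0⊕1⊕1⊕0 = 0
p2 (pos 2,3,6,7,10,11,14,15): XOR of data positions = 1⊕0⊕1⊕0⊕1⊕1⊕0 = 0
p4 (pos 4,5,6,7,12,13,14,15): XOR of data positions = 0⊕0⊕1⊕1⊕1⊕1⊕0 = 0
p8 (pos 8,9,10,11,12,13,14,15): XOR of data positions = 0⊕0⊕1⊕1⊕1⊕1⊕0 = 0
Codeword: 001000100011110

001000100011110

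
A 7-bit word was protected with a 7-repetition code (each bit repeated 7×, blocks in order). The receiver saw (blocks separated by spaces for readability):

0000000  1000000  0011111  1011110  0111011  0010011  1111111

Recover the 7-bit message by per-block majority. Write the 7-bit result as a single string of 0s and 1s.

0011101

Block 1 (0000000): 0 ones → 0
Block 2 (1000000): 1 one → 0
Block 3 (0011111): 5 ones → 1
Block 4 (1011110): 5 ones → 1
Block 5 (0111011): 5 ones → 1
Block 6 (0010011): 3 ones → 0
Block 7 (1111111): 7 ones → 1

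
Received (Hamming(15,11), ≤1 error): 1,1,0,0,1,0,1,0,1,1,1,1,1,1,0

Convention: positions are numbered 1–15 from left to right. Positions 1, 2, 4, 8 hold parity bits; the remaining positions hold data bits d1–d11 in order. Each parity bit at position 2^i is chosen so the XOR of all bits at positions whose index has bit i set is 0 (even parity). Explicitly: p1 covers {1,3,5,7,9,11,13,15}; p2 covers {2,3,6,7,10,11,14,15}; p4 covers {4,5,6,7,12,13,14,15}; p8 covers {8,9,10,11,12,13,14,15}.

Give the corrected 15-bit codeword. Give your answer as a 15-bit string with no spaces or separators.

s1 (pos 1,3,5,7,9,11,13,15): 1⊕0⊕1⊕1⊕1⊕1⊕1⊕0 = 0
s2 (pos 2,3,6,7,10,11,14,15): 1⊕0⊕0⊕1⊕1⊕1⊕1⊕0 = 1
s4 (pos 4,5,6,7,12,13,14,15): 0⊕1⊕0⊕1⊕1⊕1⊕1⊕0 = 1
s8 (pos 8,9,10,11,12,13,14,15): 0⊕1⊕1⊕1⊕1⊕1⊕1⊕0 = 0
Syndrome s8…s1 = 0110 → error at position 6.
Flip position 6: 110010101111110 → 110011101111110

110011101111110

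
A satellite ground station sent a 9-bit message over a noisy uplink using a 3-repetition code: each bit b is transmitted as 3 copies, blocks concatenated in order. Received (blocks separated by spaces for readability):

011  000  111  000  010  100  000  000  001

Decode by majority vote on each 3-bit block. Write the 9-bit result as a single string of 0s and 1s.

101000000

Block 1 (011): 2 ones → 1
Block 2 (000): 0 ones → 0
Block 3 (111): 3 ones → 1
Block 4 (000): 0 ones → 0
Block 5 (010): 1 one → 0
Block 6 (100): 1 one → 0
Block 7 (000): 0 ones → 0
Block 8 (000): 0 ones → 0
Block 9 (001): 1 one → 0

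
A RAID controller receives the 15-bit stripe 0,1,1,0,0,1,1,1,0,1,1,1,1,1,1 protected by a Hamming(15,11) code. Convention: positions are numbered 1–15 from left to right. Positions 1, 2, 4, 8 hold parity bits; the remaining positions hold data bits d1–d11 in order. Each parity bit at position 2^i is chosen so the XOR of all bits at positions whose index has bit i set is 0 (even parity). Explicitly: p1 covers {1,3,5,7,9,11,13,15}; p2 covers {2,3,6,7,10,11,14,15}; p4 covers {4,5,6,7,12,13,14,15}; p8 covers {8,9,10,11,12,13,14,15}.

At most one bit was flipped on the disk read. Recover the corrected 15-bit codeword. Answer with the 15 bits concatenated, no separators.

s1 (pos 1,3,5,7,9,11,13,15): 0⊕1⊕0⊕1⊕0⊕1⊕1⊕1 = 1
s2 (pos 2,3,6,7,10,11,14,15): 1⊕1⊕1⊕1⊕1⊕1⊕1⊕1 = 0
s4 (pos 4,5,6,7,12,13,14,15): 0⊕0⊕1⊕1⊕1⊕1⊕1⊕1 = 0
s8 (pos 8,9,10,11,12,13,14,15): 1⊕0⊕1⊕1⊕1⊕1⊕1⊕1 = 1
Syndrome s8…s1 = 1001 → error at position 9.
Flip position 9: 011001110111111 → 011001111111111

011001111111111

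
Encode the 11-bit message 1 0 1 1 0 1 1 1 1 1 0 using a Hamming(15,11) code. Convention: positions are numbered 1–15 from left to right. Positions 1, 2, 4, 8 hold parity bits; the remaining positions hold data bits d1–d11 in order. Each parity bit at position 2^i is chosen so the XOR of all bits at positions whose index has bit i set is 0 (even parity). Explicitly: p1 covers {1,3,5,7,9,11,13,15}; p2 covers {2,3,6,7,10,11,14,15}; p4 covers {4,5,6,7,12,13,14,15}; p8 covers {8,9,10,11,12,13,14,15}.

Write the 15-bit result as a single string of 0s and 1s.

001101110111110

Place data at non-parity positions: p1 p2 1 p4 0 1 1 p8 0 1 1 1 1 1 0
p1 (pos 1,3,5,7,9,11,13,15): XOR of data positions = 1⊕0⊕1⊕0⊕1⊕1⊕0 = 0
p2 (pos 2,3,6,7,10,11,14,15): XOR of data positions = 1⊕1⊕1⊕1⊕1⊕1⊕0 = 0
p4 (pos 4,5,6,7,12,13,14,15): XOR of data positions = 0⊕1⊕1⊕1⊕1⊕1⊕0 = 1
p8 (pos 8,9,10,11,12,13,14,15): XOR of data positions = 0⊕1⊕1⊕1⊕1⊕1⊕0 = 1
Codeword: 001101110111110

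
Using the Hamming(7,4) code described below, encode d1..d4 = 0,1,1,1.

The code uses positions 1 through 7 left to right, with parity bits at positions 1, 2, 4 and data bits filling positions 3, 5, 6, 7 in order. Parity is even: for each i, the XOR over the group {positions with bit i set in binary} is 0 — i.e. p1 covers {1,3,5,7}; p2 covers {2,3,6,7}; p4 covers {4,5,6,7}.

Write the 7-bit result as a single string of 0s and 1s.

0001111

Place data at non-parity positions: p1 p2 0 p4 1 1 1
p1 (pos 1,3,5,7): XOR of data positions = 0⊕1⊕1 = 0
p2 (pos 2,3,6,7): XOR of data positions = 0⊕1⊕1 = 0
p4 (pos 4,5,6,7): XOR of data positions = 1⊕1⊕1 = 1
Codeword: 0001111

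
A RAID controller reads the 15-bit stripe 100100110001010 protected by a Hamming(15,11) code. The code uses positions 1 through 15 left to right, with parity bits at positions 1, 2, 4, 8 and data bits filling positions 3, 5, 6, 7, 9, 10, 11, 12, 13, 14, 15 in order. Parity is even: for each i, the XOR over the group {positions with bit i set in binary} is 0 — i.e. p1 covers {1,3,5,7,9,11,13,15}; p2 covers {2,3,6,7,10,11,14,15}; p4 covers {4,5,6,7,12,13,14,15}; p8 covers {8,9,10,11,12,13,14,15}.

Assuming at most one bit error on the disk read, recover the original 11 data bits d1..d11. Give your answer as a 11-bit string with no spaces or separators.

00010001010

s1 (pos 1,3,5,7,9,11,13,15): 1⊕0⊕0⊕1⊕0⊕0⊕0⊕0 = 0
s2 (pos 2,3,6,7,10,11,14,15): 0⊕0⊕0⊕1⊕0⊕0⊕1⊕0 = 0
s4 (pos 4,5,6,7,12,13,14,15): 1⊕0⊕0⊕1⊕1⊕0⊕1⊕0 = 0
s8 (pos 8,9,10,11,12,13,14,15): 1⊕0⊕0⊕0⊕1⊕0⊕1⊕0 = 1
Syndrome s8…s1 = 1000 → error at position 8.
Flip position 8: 100100110001010 → 100100100001010
Read data bits from positions 3,5,6,7,9,10,11,12,13,14,15: 00010001010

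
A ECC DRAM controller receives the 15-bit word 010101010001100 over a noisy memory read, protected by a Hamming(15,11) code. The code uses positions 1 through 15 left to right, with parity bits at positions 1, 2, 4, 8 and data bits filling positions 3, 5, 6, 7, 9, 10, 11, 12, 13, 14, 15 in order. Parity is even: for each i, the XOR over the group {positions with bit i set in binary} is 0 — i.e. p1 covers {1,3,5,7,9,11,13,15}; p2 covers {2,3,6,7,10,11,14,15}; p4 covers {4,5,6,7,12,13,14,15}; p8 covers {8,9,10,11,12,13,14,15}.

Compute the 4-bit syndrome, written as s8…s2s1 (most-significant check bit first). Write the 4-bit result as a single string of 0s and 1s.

s1 (pos 1,3,5,7,9,11,13,15): 0⊕0⊕0⊕0⊕0⊕0⊕1⊕0 = 1
s2 (pos 2,3,6,7,10,11,14,15): 1⊕0⊕1⊕0⊕0⊕0⊕0⊕0 = 0
s4 (pos 4,5,6,7,12,13,14,15): 1⊕0⊕1⊕0⊕1⊕1⊕0⊕0 = 0
s8 (pos 8,9,10,11,12,13,14,15): 1⊕0⊕0⊕0⊕1⊕1⊕0⊕0 = 1
Syndrome s8…s1 = 1001 → error at position 9.

1001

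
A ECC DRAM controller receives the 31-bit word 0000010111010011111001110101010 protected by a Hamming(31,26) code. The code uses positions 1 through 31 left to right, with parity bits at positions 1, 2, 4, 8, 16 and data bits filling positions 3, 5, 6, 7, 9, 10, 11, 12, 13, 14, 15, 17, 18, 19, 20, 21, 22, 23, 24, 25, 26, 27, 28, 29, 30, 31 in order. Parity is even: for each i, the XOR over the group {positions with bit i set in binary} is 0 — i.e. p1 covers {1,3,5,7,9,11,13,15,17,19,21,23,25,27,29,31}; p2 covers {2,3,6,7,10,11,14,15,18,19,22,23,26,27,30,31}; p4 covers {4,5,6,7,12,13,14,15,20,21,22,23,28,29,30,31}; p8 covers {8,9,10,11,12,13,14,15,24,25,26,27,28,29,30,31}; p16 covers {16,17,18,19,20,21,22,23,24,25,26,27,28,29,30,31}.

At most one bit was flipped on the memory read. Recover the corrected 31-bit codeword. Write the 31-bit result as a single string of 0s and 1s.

0000010111010001111001110101010

s1 (pos 1,3,5,7,9,11,13,15,17,19,21,23,25,27,29,31): 0⊕0⊕0⊕0⊕1⊕0⊕0⊕1⊕1⊕1⊕0⊕1⊕0⊕0⊕0⊕0 = 1
s2 (pos 2,3,6,7,10,11,14,15,18,19,22,23,26,27,30,31): 0⊕0⊕1⊕0⊕1⊕0⊕0⊕1⊕1⊕1⊕1⊕1⊕1⊕0⊕1⊕0 = 1
s4 (pos 4,5,6,7,12,13,14,15,20,21,22,23,28,29,30,31): 0⊕0⊕1⊕0⊕1⊕0⊕0⊕1⊕0⊕0⊕1⊕1⊕1⊕0⊕1⊕0 = 1
s8 (pos 8,9,10,11,12,13,14,15,24,25,26,27,28,29,30,31): 1⊕1⊕1⊕0⊕1⊕0⊕0⊕1⊕1⊕0⊕1⊕0⊕1⊕0⊕1⊕0 = 1
s16 (pos 16,17,18,19,20,21,22,23,24,25,26,27,28,29,30,31): 1⊕1⊕1⊕1⊕0⊕0⊕1⊕1⊕1⊕0⊕1⊕0⊕1⊕0⊕1⊕0 = 0
Syndrome s16…s1 = 01111 → error at position 15.
Flip position 15: 0000010111010011111001110101010 → 0000010111010001111001110101010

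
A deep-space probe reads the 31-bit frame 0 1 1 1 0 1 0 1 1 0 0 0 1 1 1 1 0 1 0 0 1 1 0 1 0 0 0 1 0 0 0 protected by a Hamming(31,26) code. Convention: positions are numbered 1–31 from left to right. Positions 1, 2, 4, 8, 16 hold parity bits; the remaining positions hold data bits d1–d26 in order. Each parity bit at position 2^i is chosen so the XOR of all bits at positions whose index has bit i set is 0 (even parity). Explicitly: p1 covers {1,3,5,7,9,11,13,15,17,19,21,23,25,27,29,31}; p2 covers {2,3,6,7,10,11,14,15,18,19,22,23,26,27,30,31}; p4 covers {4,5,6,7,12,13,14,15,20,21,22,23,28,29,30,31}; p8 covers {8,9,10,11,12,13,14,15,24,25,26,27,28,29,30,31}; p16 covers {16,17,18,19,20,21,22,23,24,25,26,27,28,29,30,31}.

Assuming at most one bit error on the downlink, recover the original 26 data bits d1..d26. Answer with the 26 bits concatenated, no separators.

s1 (pos 1,3,5,7,9,11,13,15,17,19,21,23,25,27,29,31): 0⊕1⊕0⊕0⊕1⊕0⊕1⊕1⊕0⊕0⊕1⊕0⊕0⊕0⊕0⊕0 = 1
s2 (pos 2,3,6,7,10,11,14,15,18,19,22,23,26,27,30,31): 1⊕1⊕1⊕0⊕0⊕0⊕1⊕1⊕1⊕0⊕1⊕0⊕0⊕0⊕0⊕0 = 1
s4 (pos 4,5,6,7,12,13,14,15,20,21,22,23,28,29,30,31): 1⊕0⊕1⊕0⊕0⊕1⊕1⊕1⊕0⊕1⊕1⊕0⊕1⊕0⊕0⊕0 = 0
s8 (pos 8,9,10,11,12,13,14,15,24,25,26,27,28,29,30,31): 1⊕1⊕0⊕0⊕0⊕1⊕1⊕1⊕1⊕0⊕0⊕0⊕1⊕0⊕0⊕0 = 1
s16 (pos 16,17,18,19,20,21,22,23,24,25,26,27,28,29,30,31): 1⊕0⊕1⊕0⊕0⊕1⊕1⊕0⊕1⊕0⊕0⊕0⊕1⊕0⊕0⊕0 = 0
Syndrome s16…s1 = 01011 → error at position 11.
Flip position 11: 0111010110001111010011010001000 → 0111010110101111010011010001000
Read data bits from positions 3,5,6,7,9,10,11,12,13,14,15,17,18,19,20,21,22,23,24,25,26,27,28,29,30,31: 10101010111010011010001000

10101010111010011010001000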